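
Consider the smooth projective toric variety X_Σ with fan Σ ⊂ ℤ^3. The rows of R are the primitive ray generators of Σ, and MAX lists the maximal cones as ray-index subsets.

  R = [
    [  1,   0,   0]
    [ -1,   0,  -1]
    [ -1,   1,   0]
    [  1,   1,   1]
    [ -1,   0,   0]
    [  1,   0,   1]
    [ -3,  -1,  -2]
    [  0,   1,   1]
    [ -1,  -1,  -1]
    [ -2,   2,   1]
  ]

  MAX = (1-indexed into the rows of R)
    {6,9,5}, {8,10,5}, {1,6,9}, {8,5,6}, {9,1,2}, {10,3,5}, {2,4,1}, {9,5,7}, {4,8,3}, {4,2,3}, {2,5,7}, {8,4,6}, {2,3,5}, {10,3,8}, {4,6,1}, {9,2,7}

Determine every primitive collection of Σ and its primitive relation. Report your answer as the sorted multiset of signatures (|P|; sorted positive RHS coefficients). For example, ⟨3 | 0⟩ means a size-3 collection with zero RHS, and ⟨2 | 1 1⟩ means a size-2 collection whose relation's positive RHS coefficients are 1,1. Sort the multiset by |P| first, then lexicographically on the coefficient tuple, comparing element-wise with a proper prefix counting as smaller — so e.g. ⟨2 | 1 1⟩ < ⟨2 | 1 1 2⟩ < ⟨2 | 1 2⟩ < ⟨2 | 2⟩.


Σ has 23 primitive collections:

  P={1,5}:  v_{1} + v_{5} = 0 ; sig = ⟨2 | 0⟩
  P={2,6}:  v_{2} + v_{6} = 0 ; sig = ⟨2 | 0⟩
  P={4,9}:  v_{4} + v_{9} = 0 ; sig = ⟨2 | 0⟩
  P={1,8}:  v_{1} + v_{8} = v_{4} ; sig = ⟨2 | 1⟩
  P={2,8}:  v_{2} + v_{8} = v_{3} ; sig = ⟨2 | 1⟩
  P={3,6}:  v_{3} + v_{6} = v_{8} ; sig = ⟨2 | 1⟩
  P={4,5}:  v_{4} + v_{5} = v_{8} ; sig = ⟨2 | 1⟩
  P={8,9}:  v_{8} + v_{9} = v_{5} ; sig = ⟨2 | 1⟩
  P={1,3}:  v_{1} + v_{3} = v_{2} + v_{4} ; sig = ⟨2 | 1 1⟩
  P={1,7}:  v_{1} + v_{7} = v_{2} + v_{9} ; sig = ⟨2 | 1 1⟩
  P={1,10}:  v_{1} + v_{10} = v_{3} + v_{8} ; sig = ⟨2 | 1 1⟩
  P={3,9}:  v_{3} + v_{9} = v_{2} + v_{5} ; sig = ⟨2 | 1 1⟩
  P={4,7}:  v_{4} + v_{7} = v_{2} + v_{5} ; sig = ⟨2 | 1 1⟩
  P={6,7}:  v_{6} + v_{7} = v_{5} + v_{9} ; sig = ⟨2 | 1 1⟩
  P={7,10}:  v_{7} + v_{10} = v_{2} + v_{3} + 3·v_{5} ; sig = ⟨2 | 1 1 3⟩
  P={2,10}:  v_{2} + v_{10} = 2·v_{3} + v_{5} ; sig = ⟨2 | 1 2⟩
  P={4,10}:  v_{4} + v_{10} = v_{3} + 2·v_{8} ; sig = ⟨2 | 1 2⟩
  P={6,10}:  v_{6} + v_{10} = v_{5} + 2·v_{8} ; sig = ⟨2 | 1 2⟩
  P={7,8}:  v_{7} + v_{8} = v_{2} + 2·v_{5} ; sig = ⟨2 | 1 2⟩
  P={9,10}:  v_{9} + v_{10} = v_{3} + 2·v_{5} ; sig = ⟨2 | 1 2⟩
  P={3,7}:  v_{3} + v_{7} = 2·v_{2} + 2·v_{5} ; sig = ⟨2 | 2 2⟩
  P={2,5,9}:  v_{2} + v_{5} + v_{9} = v_{7} ; sig = ⟨3 | 1⟩
  P={3,5,8}:  v_{3} + v_{5} + v_{8} = v_{10} ; sig = ⟨3 | 1⟩

Sorted signature multiset PRS(X):
    ⟨2 | 0⟩
    ⟨2 | 0⟩
    ⟨2 | 0⟩
    ⟨2 | 1⟩
    ⟨2 | 1⟩
    ⟨2 | 1⟩
    ⟨2 | 1⟩
    ⟨2 | 1⟩
    ⟨2 | 1 1⟩
    ⟨2 | 1 1⟩
    ⟨2 | 1 1⟩
    ⟨2 | 1 1⟩
    ⟨2 | 1 1⟩
    ⟨2 | 1 1⟩
    ⟨2 | 1 1 3⟩
    ⟨2 | 1 2⟩
    ⟨2 | 1 2⟩
    ⟨2 | 1 2⟩
    ⟨2 | 1 2⟩
    ⟨2 | 1 2⟩
    ⟨2 | 2 2⟩
    ⟨3 | 1⟩
    ⟨3 | 1⟩


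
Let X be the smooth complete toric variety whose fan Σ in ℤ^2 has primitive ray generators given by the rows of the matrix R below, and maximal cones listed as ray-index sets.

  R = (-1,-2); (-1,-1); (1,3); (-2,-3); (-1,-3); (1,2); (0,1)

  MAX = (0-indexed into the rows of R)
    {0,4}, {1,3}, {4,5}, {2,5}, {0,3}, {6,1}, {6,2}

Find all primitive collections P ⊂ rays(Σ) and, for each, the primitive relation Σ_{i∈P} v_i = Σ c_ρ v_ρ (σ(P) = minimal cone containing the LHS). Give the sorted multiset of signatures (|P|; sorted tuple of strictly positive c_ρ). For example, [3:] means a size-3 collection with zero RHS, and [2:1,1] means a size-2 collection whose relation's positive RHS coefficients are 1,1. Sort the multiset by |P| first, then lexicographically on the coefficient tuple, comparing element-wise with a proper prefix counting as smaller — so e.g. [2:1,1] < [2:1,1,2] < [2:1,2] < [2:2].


Σ has 14 primitive collections:

  {0,5}:  v_{0} + v_{5} = 0 — sig = [2:]
  {2,4}:  v_{2} + v_{4} = 0 — sig = [2:]
  {0,1}:  v_{0} + v_{1} = v_{3} — sig = [2:1]
  {0,2}:  v_{0} + v_{2} = v_{6} — sig = [2:1]
  {0,6}:  v_{0} + v_{6} = v_{1} — sig = [2:1]
  {1,5}:  v_{1} + v_{5} = v_{6} — sig = [2:1]
  {3,5}:  v_{3} + v_{5} = v_{1} — sig = [2:1]
  {4,6}:  v_{4} + v_{6} = v_{0} — sig = [2:1]
  {5,6}:  v_{5} + v_{6} = v_{2} — sig = [2:1]
  {2,3}:  v_{2} + v_{3} = v_{1} + v_{6} — sig = [2:1,1]
  {1,2}:  v_{1} + v_{2} = 2·v_{6} — sig = [2:2]
  {1,4}:  v_{1} + v_{4} = 2·v_{0} — sig = [2:2]
  {3,6}:  v_{3} + v_{6} = 2·v_{1} — sig = [2:2]
  {3,4}:  v_{3} + v_{4} = 3·v_{0} — sig = [2:3]

Hence PRS(X_Σ) =
[[2:], [2:], [2:1], [2:1], [2:1], [2:1], [2:1], [2:1], [2:1], [2:1,1], [2:2], [2:2], [2:2], [2:3]]


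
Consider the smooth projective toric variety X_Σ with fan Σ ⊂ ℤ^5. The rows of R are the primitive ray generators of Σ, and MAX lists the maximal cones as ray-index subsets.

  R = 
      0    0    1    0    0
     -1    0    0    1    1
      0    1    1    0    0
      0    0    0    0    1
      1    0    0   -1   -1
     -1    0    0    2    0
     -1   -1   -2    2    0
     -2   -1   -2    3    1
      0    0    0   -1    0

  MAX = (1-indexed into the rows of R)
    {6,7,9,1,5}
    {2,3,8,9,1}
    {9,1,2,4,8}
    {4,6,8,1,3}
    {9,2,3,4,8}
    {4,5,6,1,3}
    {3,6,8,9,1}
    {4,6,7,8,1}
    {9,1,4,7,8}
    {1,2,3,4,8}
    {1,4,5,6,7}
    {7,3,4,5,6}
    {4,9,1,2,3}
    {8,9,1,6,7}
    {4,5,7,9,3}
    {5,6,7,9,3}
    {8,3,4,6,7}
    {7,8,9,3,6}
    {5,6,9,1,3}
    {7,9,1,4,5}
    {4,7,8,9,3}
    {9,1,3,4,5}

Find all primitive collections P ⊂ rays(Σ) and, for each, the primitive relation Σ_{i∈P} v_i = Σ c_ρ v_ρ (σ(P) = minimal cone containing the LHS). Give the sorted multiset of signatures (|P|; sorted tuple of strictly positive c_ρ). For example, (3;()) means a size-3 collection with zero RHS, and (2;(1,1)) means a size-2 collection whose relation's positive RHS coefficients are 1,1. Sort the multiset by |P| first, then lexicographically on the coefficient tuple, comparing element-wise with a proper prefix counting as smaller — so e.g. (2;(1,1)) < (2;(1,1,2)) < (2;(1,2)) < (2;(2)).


Primitive collections (7):

  P={2,5}:  v_{2} + v_{5} = 0 ; sig = (2;())
  P={2,7}:  v_{2} + v_{7} = v_{8} ; sig = (2;(1))
  P={5,8}:  v_{5} + v_{8} = v_{7} ; sig = (2;(1))
  P={2,6}:  v_{2} + v_{6} = v_{1} + v_{3} + v_{8} ; sig = (2;(1,1,1))
  P={1,3,7}:  v_{1} + v_{3} + v_{7} = v_{6} ; sig = (3;(1))
  P={4,6,9}:  v_{4} + v_{6} + v_{9} = v_{2} ; sig = (3;(1))
  P={1,3,4,8,9}:  v_{1} + v_{3} + v_{4} + v_{8} + v_{9} = 2·v_{2} ; sig = (5;(2))

Sorted signature multiset PRS(X):
[(2;()), (2;(1)), (2;(1)), (2;(1,1,1)), (3;(1)), (3;(1)), (5;(2))]


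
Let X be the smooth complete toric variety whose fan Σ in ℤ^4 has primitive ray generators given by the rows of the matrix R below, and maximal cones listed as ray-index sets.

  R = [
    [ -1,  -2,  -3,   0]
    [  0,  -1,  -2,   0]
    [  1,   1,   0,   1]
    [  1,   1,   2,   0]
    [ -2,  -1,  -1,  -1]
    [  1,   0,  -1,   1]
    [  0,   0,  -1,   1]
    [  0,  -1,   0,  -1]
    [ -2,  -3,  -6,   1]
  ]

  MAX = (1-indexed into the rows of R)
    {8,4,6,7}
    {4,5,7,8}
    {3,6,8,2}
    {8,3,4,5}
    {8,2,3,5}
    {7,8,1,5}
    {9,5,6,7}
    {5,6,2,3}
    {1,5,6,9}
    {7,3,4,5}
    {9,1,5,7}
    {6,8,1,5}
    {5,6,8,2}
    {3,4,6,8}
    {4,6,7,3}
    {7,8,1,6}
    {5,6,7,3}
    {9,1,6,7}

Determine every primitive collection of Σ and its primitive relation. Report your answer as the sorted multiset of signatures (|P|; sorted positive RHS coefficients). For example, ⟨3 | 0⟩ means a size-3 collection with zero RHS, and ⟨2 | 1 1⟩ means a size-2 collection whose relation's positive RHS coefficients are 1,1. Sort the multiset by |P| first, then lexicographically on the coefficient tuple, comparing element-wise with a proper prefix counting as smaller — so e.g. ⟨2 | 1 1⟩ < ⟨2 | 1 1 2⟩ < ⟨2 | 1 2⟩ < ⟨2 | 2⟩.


14 collections generate NE(X_Σ); each relation:

  P = {1,4}:  v_{1} + v_{4} = v_{7} + v_{8}  so sig = ⟨2 | 1 1⟩
  P = {2,4}:  v_{2} + v_{4} = v_{3} + v_{8}  so sig = ⟨2 | 1 1⟩
  P = {4,9}:  v_{4} + v_{9} = v_{1} + v_{7}  so sig = ⟨2 | 1 1⟩
  P = {1,3}:  v_{1} + v_{3} = v_{5} + 2·v_{6}  so sig = ⟨2 | 1 2⟩
  P = {2,7}:  v_{2} + v_{7} = v_{5} + 2·v_{6}  so sig = ⟨2 | 1 2⟩
  P = {1,2}:  v_{1} + v_{2} = 2·v_{5} + 3·v_{6} + v_{8}  so sig = ⟨2 | 1 2 3⟩
  P = {2,9}:  v_{2} + v_{9} = v_{1} + 2·v_{5} + 3·v_{6}  so sig = ⟨2 | 1 2 3⟩
  P = {3,9}:  v_{3} + v_{9} = 2·v_{5} + 3·v_{6} + v_{7}  so sig = ⟨2 | 1 2 3⟩
  P = {8,9}:  v_{8} + v_{9} = 2·v_{1}  so sig = ⟨2 | 2⟩
  P = {4,5,6}:  v_{4} + v_{5} + v_{6} = 0  so sig = ⟨3 | 0⟩
  P = {3,7,8}:  v_{3} + v_{7} + v_{8} = v_{6}  so sig = ⟨3 | 1⟩
  P = {1,5,6,7}:  v_{1} + v_{5} + v_{6} + v_{7} = v_{9}  so sig = ⟨4 | 1⟩
  P = {3,5,6,8}:  v_{3} + v_{5} + v_{6} + v_{8} = v_{2}  so sig = ⟨4 | 1⟩
  P = {5,6,7,8}:  v_{5} + v_{6} + v_{7} + v_{8} = v_{1}  so sig = ⟨4 | 1⟩

so the primitive-relation signature multiset is
    ⟨2 | 1 1⟩
    ⟨2 | 1 1⟩
    ⟨2 | 1 1⟩
    ⟨2 | 1 2⟩
    ⟨2 | 1 2⟩
    ⟨2 | 1 2 3⟩
    ⟨2 | 1 2 3⟩
    ⟨2 | 1 2 3⟩
    ⟨2 | 2⟩
    ⟨3 | 0⟩
    ⟨3 | 1⟩
    ⟨4 | 1⟩
    ⟨4 | 1⟩
    ⟨4 | 1⟩


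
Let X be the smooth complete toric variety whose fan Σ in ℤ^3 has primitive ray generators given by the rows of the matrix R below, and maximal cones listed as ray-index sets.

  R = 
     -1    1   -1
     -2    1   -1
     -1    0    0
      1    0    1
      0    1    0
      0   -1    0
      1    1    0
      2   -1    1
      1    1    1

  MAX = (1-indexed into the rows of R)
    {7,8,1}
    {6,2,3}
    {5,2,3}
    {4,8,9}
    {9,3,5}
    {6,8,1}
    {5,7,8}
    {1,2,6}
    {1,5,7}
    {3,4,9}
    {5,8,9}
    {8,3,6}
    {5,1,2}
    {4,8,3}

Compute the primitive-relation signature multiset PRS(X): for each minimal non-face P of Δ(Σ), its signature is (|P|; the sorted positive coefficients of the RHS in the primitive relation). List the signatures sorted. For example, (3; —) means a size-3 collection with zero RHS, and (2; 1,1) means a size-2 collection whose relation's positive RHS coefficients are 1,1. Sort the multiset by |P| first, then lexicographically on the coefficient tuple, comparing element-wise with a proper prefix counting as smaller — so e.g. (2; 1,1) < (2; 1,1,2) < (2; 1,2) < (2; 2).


Minimal non-faces — 18 found among 9 rays, 14 max cones:

  {2,8}:  v_{2} + v_{8} = 0  so sig = (2; —)
  {5,6}:  v_{5} + v_{6} = 0  so sig = (2; —)
  {1,3}:  v_{1} + v_{3} = v_{2}  so sig = (2; 1)
  {1,4}:  v_{1} + v_{4} = v_{5}  so sig = (2; 1)
  {3,7}:  v_{3} + v_{7} = v_{5}  so sig = (2; 1)
  {4,5}:  v_{4} + v_{5} = v_{9}  so sig = (2; 1)
  {6,9}:  v_{6} + v_{9} = v_{4}  so sig = (2; 1)
  {2,4}:  v_{2} + v_{4} = v_{3} + v_{5}  so sig = (2; 1,1)
  {2,7}:  v_{2} + v_{7} = v_{1} + v_{5}  so sig = (2; 1,1)
  {4,6}:  v_{4} + v_{6} = v_{3} + v_{8}  so sig = (2; 1,1)
  {6,7}:  v_{6} + v_{7} = v_{1} + v_{8}  so sig = (2; 1,1)
  {2,9}:  v_{2} + v_{9} = v_{3} + 2·v_{5}  so sig = (2; 1,2)
  {4,7}:  v_{4} + v_{7} = 2·v_{5} + v_{8}  so sig = (2; 1,2)
  {7,9}:  v_{7} + v_{9} = 3·v_{5} + v_{8}  so sig = (2; 1,3)
  {1,9}:  v_{1} + v_{9} = 2·v_{5}  so sig = (2; 2)
  {1,5,8}:  v_{1} + v_{5} + v_{8} = v_{7}  so sig = (3; 1)
  {3,5,8}:  v_{3} + v_{5} + v_{8} = v_{4}  so sig = (3; 1)
  {3,8,9}:  v_{3} + v_{8} + v_{9} = 2·v_{4}  so sig = (3; 2)

Signatures (|P|; sorted positive RHS coefficients), sorted:
    (2; —)
    (2; —)
    (2; 1)
    (2; 1)
    (2; 1)
    (2; 1)
    (2; 1)
    (2; 1,1)
    (2; 1,1)
    (2; 1,1)
    (2; 1,1)
    (2; 1,2)
    (2; 1,2)
    (2; 1,3)
    (2; 2)
    (3; 1)
    (3; 1)
    (3; 2)


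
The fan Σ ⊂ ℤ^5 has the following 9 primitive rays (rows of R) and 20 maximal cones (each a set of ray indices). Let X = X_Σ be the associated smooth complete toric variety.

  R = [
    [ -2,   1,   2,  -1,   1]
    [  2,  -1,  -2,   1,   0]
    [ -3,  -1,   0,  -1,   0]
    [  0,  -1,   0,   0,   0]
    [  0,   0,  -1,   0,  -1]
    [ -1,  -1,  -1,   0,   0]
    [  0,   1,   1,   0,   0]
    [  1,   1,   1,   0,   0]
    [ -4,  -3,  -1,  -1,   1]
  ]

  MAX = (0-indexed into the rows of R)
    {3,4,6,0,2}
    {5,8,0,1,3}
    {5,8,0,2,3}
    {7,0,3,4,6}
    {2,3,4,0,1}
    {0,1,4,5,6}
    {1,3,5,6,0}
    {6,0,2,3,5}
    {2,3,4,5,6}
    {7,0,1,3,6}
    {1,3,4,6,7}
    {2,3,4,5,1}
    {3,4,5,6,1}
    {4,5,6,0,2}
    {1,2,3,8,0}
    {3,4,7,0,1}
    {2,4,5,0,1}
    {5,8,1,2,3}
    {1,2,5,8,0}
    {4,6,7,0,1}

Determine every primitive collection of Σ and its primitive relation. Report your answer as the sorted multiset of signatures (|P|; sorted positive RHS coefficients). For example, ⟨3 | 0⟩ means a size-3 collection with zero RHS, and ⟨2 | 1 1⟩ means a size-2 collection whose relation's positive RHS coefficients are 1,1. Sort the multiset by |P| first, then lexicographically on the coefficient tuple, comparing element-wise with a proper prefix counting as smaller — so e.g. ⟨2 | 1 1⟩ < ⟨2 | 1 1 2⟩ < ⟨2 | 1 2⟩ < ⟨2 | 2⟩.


9 minimal non-faces of Δ(Σ) (on 9 rays):

  P={5,7}:  v_{5} + v_{7} = 0  so sig = ⟨2 | 0⟩
  P={2,7}:  v_{2} + v_{7} = v_{0} + v_{3} + v_{4}  so sig = ⟨2 | 1 1 1⟩
  P={7,8}:  v_{7} + v_{8} = v_{0} + v_{1} + v_{2} + v_{3}  so sig = ⟨2 | 1 1 1 1⟩
  P={6,8}:  v_{6} + v_{8} = v_{0} + v_{3} + 2·v_{5}  so sig = ⟨2 | 1 1 2⟩
  P={4,8}:  v_{4} + v_{8} = v_{1} + 2·v_{2}  so sig = ⟨2 | 1 2⟩
  P={1,2,6}:  v_{1} + v_{2} + v_{6} = v_{5}  so sig = ⟨3 | 1⟩
  P={0,3,4,5}:  v_{0} + v_{3} + v_{4} + v_{5} = v_{2}  so sig = ⟨4 | 1⟩
  P={0,1,3,4,6}:  v_{0} + v_{1} + v_{3} + v_{4} + v_{6} = 0  so sig = ⟨5 | 0⟩
  P={0,1,2,3,5}:  v_{0} + v_{1} + v_{2} + v_{3} + v_{5} = v_{8}  so sig = ⟨5 | 1⟩

so the primitive-relation signature multiset is
[⟨2 | 0⟩, ⟨2 | 1 1 1⟩, ⟨2 | 1 1 1 1⟩, ⟨2 | 1 1 2⟩, ⟨2 | 1 2⟩, ⟨3 | 1⟩, ⟨4 | 1⟩, ⟨5 | 0⟩, ⟨5 | 1⟩]


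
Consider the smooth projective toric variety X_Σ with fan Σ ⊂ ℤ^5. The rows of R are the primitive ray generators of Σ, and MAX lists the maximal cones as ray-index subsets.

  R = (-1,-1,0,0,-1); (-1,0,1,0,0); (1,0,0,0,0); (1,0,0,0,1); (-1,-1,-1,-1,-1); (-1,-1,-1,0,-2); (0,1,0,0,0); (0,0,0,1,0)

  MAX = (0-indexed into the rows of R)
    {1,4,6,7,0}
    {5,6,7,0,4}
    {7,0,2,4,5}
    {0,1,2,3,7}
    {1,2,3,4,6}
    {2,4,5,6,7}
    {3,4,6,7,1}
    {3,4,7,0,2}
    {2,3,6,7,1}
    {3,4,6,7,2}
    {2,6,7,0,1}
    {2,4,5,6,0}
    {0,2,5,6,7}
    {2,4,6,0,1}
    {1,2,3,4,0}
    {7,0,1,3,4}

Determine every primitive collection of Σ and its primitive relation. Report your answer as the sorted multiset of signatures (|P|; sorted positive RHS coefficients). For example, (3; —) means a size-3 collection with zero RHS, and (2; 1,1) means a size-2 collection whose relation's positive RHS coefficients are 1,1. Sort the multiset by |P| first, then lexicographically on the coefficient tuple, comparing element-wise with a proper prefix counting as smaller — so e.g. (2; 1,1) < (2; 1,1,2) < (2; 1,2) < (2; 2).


Primitive collections (5):

  • {3,5}:  v_{3} + v_{5} = v_{2} + v_{4} + v_{7} ; sig = (2; 1,1,1)
  • {1,5}:  v_{1} + v_{5} = 2·v_{0} + v_{6} ; sig = (2; 1,2)
  • {0,3,6}:  v_{0} + v_{3} + v_{6} = 0 ; sig = (3; —)
  • {1,2,4,7}:  v_{1} + v_{2} + v_{4} + v_{7} = v_{0} ; sig = (4; 1)
  • {0,2,4,6,7}:  v_{0} + v_{2} + v_{4} + v_{6} + v_{7} = v_{5} ; sig = (5; 1)

Signatures (|P|; sorted positive RHS coefficients), sorted:
[(2; 1,1,1), (2; 1,2), (3; —), (4; 1), (5; 1)]


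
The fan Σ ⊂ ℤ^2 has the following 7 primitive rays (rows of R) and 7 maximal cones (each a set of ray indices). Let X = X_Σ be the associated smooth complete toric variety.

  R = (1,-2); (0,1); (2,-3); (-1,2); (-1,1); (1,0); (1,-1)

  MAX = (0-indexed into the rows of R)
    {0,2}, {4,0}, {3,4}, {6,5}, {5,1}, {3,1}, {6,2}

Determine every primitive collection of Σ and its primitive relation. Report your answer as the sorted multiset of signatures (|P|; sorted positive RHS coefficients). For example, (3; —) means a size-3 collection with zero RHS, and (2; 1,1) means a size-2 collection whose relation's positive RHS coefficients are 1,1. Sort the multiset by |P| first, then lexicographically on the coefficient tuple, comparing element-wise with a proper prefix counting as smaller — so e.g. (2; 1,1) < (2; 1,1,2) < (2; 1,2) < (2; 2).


14 minimal non-faces of Δ(Σ) (on 7 rays):

  • {0,3}:  v_{0} + v_{3} = 0  ⇒ sig = (2; —)
  • {4,6}:  v_{4} + v_{6} = 0  ⇒ sig = (2; —)
  • {0,1}:  v_{0} + v_{1} = v_{6}  ⇒ sig = (2; 1)
  • {0,6}:  v_{0} + v_{6} = v_{2}  ⇒ sig = (2; 1)
  • {1,4}:  v_{1} + v_{4} = v_{3}  ⇒ sig = (2; 1)
  • {1,6}:  v_{1} + v_{6} = v_{5}  ⇒ sig = (2; 1)
  • {2,3}:  v_{2} + v_{3} = v_{6}  ⇒ sig = (2; 1)
  • {2,4}:  v_{2} + v_{4} = v_{0}  ⇒ sig = (2; 1)
  • {3,6}:  v_{3} + v_{6} = v_{1}  ⇒ sig = (2; 1)
  • {4,5}:  v_{4} + v_{5} = v_{1}  ⇒ sig = (2; 1)
  • {0,5}:  v_{0} + v_{5} = 2·v_{6}  ⇒ sig = (2; 2)
  • {1,2}:  v_{1} + v_{2} = 2·v_{6}  ⇒ sig = (2; 2)
  • {3,5}:  v_{3} + v_{5} = 2·v_{1}  ⇒ sig = (2; 2)
  • {2,5}:  v_{2} + v_{5} = 3·v_{6}  ⇒ sig = (2; 3)

so the primitive-relation signature multiset is
    (2; —)
    (2; —)
    (2; 1)
    (2; 1)
    (2; 1)
    (2; 1)
    (2; 1)
    (2; 1)
    (2; 1)
    (2; 1)
    (2; 2)
    (2; 2)
    (2; 2)
    (2; 3)


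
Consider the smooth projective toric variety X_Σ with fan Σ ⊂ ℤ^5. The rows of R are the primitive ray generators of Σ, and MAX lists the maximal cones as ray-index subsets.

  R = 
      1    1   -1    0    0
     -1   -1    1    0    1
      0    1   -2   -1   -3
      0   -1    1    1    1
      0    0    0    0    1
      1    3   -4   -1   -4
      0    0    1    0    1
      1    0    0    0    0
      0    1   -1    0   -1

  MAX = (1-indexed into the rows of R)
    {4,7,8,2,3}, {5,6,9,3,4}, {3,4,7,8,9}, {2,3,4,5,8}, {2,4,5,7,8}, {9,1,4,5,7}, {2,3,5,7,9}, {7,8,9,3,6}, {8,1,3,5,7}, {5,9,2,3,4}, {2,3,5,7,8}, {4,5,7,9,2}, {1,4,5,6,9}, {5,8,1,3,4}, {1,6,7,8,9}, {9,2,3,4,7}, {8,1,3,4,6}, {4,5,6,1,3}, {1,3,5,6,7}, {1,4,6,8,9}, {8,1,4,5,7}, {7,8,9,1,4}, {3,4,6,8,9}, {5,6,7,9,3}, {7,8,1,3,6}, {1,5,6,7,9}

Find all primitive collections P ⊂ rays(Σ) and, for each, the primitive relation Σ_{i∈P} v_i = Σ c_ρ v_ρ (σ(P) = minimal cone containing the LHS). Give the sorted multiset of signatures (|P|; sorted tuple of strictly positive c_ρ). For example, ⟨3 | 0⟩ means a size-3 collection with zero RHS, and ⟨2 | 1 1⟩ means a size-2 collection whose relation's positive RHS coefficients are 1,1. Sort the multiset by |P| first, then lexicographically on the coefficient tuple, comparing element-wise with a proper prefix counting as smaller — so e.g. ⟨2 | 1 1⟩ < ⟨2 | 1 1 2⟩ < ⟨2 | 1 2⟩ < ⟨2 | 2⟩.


Σ has 9 primitive collections:

  P = {1,2}:  v_{1} + v_{2} = v_{5} — sig = ⟨2 | 1⟩
  P = {2,6}:  v_{2} + v_{6} = v_{3} + v_{5} + v_{9} — sig = ⟨2 | 1 1 1⟩
  P = {2,8,9}:  v_{2} + v_{8} + v_{9} = 0 — sig = ⟨3 | 0⟩
  P = {1,3,9}:  v_{1} + v_{3} + v_{9} = v_{6} — sig = ⟨3 | 1⟩
  P = {5,8,9}:  v_{5} + v_{8} + v_{9} = v_{1} — sig = ⟨3 | 1⟩
  P = {4,6,7}:  v_{4} + v_{6} + v_{7} = v_{8} + 2·v_{9} — sig = ⟨3 | 1 2⟩
  P = {5,6,8}:  v_{5} + v_{6} + v_{8} = 2·v_{1} + v_{3} — sig = ⟨3 | 1 2⟩
  P = {3,4,5,7}:  v_{3} + v_{4} + v_{5} + v_{7} = 0 — sig = ⟨4 | 0⟩
  P = {1,3,4,7}:  v_{1} + v_{3} + v_{4} + v_{7} = v_{8} + v_{9} — sig = ⟨4 | 1 1⟩

Signatures (|P|; sorted positive RHS coefficients), sorted:
{ ⟨2 | 1⟩,  ⟨2 | 1 1 1⟩,  ⟨3 | 0⟩,  ⟨3 | 1⟩ ×2,  ⟨3 | 1 2⟩ ×2,  ⟨4 | 0⟩,  ⟨4 | 1 1⟩ }


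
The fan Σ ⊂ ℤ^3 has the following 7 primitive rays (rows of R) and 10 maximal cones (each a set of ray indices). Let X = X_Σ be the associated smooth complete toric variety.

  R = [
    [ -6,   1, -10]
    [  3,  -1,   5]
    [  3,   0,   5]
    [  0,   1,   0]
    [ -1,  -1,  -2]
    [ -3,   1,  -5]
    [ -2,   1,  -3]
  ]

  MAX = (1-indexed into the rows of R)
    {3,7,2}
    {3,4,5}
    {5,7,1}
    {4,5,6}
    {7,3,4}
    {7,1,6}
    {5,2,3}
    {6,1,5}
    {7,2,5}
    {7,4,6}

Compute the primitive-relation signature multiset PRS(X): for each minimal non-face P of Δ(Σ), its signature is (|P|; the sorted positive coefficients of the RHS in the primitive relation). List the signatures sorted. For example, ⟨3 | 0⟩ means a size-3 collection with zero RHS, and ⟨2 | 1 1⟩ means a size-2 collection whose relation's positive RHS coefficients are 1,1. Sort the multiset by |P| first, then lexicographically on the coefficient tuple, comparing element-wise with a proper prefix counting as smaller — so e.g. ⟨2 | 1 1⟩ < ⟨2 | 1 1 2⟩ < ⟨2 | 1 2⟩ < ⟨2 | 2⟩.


|primitive collections| = 9. Relations:

  P={2,6}:  v_{2} + v_{6} = 0 ; sig = ⟨2 | 0⟩
  P={1,3}:  v_{1} + v_{3} = v_{6} ; sig = ⟨2 | 1⟩
  P={2,4}:  v_{2} + v_{4} = v_{3} ; sig = ⟨2 | 1⟩
  P={3,6}:  v_{3} + v_{6} = v_{4} ; sig = ⟨2 | 1⟩
  P={1,2}:  v_{1} + v_{2} = v_{5} + v_{7} ; sig = ⟨2 | 1 1⟩
  P={1,4}:  v_{1} + v_{4} = 2·v_{6} ; sig = ⟨2 | 2⟩
  P={3,5,7}:  v_{3} + v_{5} + v_{7} = 0 ; sig = ⟨3 | 0⟩
  P={4,5,7}:  v_{4} + v_{5} + v_{7} = v_{6} ; sig = ⟨3 | 1⟩
  P={5,6,7}:  v_{5} + v_{6} + v_{7} = v_{1} ; sig = ⟨3 | 1⟩

Hence PRS(X_Σ) =
{ ⟨2 | 0⟩,  ⟨2 | 1⟩ ×3,  ⟨2 | 1 1⟩,  ⟨2 | 2⟩,  ⟨3 | 0⟩,  ⟨3 | 1⟩ ×2 }


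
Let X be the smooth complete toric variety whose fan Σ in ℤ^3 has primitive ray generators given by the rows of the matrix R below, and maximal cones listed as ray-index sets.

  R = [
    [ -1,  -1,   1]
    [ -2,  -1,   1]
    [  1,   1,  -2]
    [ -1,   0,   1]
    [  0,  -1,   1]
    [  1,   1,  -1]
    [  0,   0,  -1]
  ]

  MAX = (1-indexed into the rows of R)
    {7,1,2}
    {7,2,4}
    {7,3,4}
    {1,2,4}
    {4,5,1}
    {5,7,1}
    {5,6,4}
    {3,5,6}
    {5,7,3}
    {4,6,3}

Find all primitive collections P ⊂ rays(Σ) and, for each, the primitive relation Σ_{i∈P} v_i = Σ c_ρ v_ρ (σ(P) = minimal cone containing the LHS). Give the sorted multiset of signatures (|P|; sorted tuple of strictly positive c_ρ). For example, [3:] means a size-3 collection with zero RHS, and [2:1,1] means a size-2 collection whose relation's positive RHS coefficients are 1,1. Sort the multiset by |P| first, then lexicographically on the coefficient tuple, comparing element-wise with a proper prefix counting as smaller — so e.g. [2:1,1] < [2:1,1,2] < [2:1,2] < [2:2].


Minimal non-faces — 9 found among 7 rays, 10 max cones:

  P={1,6}:  v_{1} + v_{6} = 0  →  sig = [2:]
  P={1,3}:  v_{1} + v_{3} = v_{7}  →  sig = [2:1]
  P={6,7}:  v_{6} + v_{7} = v_{3}  →  sig = [2:1]
  P={2,6}:  v_{2} + v_{6} = v_{4} + v_{7}  →  sig = [2:1,1]
  P={2,3}:  v_{2} + v_{3} = v_{4} + 2·v_{7}  →  sig = [2:1,2]
  P={2,5}:  v_{2} + v_{5} = 2·v_{1}  →  sig = [2:2]
  P={3,4,5}:  v_{3} + v_{4} + v_{5} = 0  →  sig = [3:]
  P={1,4,7}:  v_{1} + v_{4} + v_{7} = v_{2}  →  sig = [3:1]
  P={4,5,7}:  v_{4} + v_{5} + v_{7} = v_{1}  →  sig = [3:1]

Sorted signature multiset PRS(X):
[[2:], [2:1], [2:1], [2:1,1], [2:1,2], [2:2], [3:], [3:1], [3:1]]


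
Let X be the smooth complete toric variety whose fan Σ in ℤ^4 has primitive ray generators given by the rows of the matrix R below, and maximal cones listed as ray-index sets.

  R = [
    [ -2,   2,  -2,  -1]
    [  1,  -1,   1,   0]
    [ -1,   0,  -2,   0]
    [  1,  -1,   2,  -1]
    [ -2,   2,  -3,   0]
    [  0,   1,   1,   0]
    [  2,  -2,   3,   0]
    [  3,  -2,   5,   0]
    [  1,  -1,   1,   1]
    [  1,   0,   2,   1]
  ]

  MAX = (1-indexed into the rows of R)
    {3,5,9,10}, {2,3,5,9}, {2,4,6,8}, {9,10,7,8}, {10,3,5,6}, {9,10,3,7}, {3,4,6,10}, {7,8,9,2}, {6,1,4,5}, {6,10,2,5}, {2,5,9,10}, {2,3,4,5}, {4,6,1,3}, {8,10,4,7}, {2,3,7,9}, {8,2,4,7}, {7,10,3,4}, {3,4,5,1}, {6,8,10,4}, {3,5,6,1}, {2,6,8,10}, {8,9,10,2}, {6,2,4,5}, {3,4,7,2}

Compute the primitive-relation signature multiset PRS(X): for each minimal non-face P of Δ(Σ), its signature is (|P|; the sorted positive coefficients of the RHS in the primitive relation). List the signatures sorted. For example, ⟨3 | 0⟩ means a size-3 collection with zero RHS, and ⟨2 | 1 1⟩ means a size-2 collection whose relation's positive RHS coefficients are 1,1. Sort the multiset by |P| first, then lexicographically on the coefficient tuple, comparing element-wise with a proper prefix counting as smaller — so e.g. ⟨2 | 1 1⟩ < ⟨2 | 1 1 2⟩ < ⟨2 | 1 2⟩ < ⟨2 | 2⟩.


Δ(Σ) — 10 vertices, 17 min non-faces:

  {5,7}:  v_{5} + v_{7} = 0 — sig = ⟨2 | 0⟩
  {3,8}:  v_{3} + v_{8} = v_{7} — sig = ⟨2 | 1⟩
  {4,9}:  v_{4} + v_{9} = v_{7} — sig = ⟨2 | 1⟩
  {6,9}:  v_{6} + v_{9} = v_{10} — sig = ⟨2 | 1⟩
  {1,2}:  v_{1} + v_{2} = v_{4} + v_{5} — sig = ⟨2 | 1 1⟩
  {1,8}:  v_{1} + v_{8} = v_{4} + v_{6} — sig = ⟨2 | 1 1⟩
  {1,9}:  v_{1} + v_{9} = v_{3} + v_{6} — sig = ⟨2 | 1 1⟩
  {5,8}:  v_{5} + v_{8} = v_{2} + v_{6} — sig = ⟨2 | 1 1⟩
  {6,7}:  v_{6} + v_{7} = v_{4} + v_{10} — sig = ⟨2 | 1 1⟩
  {1,7}:  v_{1} + v_{7} = v_{3} + v_{4} + v_{6} — sig = ⟨2 | 1 1 1⟩
  {1,10}:  v_{1} + v_{10} = v_{3} + 2·v_{6} — sig = ⟨2 | 1 2⟩
  {2,3,6}:  v_{2} + v_{3} + v_{6} = 0 — sig = ⟨3 | 0⟩
  {2,3,10}:  v_{2} + v_{3} + v_{10} = v_{9} — sig = ⟨3 | 1⟩
  {2,4,10}:  v_{2} + v_{4} + v_{10} = v_{8} — sig = ⟨3 | 1⟩
  {4,5,10}:  v_{4} + v_{5} + v_{10} = v_{6} — sig = ⟨3 | 1⟩
  {2,7,10}:  v_{2} + v_{7} + v_{10} = v_{8} + v_{9} — sig = ⟨3 | 1 1⟩
  {3,4,5,6}:  v_{3} + v_{4} + v_{5} + v_{6} = v_{1} — sig = ⟨4 | 1⟩

Signatures (|P|; sorted positive RHS coefficients), sorted:
    ⟨2 | 0⟩
    ⟨2 | 1⟩
    ⟨2 | 1⟩
    ⟨2 | 1⟩
    ⟨2 | 1 1⟩
    ⟨2 | 1 1⟩
    ⟨2 | 1 1⟩
    ⟨2 | 1 1⟩
    ⟨2 | 1 1⟩
    ⟨2 | 1 1 1⟩
    ⟨2 | 1 2⟩
    ⟨3 | 0⟩
    ⟨3 | 1⟩
    ⟨3 | 1⟩
    ⟨3 | 1⟩
    ⟨3 | 1 1⟩
    ⟨4 | 1⟩


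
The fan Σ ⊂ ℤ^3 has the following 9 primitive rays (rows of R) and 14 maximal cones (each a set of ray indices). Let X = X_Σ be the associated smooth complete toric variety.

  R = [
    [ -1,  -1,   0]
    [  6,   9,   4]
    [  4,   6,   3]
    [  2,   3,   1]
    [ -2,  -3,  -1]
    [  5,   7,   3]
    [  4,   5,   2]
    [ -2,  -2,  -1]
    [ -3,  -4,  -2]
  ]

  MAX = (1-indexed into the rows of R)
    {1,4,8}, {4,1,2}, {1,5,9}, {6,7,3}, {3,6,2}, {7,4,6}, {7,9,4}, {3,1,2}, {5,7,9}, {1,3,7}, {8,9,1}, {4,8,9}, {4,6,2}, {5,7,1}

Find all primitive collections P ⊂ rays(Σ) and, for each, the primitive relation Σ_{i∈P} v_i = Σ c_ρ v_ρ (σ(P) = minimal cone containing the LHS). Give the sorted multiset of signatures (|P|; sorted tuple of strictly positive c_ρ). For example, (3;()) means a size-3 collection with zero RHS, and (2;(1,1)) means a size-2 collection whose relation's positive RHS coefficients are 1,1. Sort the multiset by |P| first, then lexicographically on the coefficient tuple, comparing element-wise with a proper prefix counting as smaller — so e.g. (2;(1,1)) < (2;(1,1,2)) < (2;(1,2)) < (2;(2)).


18 minimal non-faces of Δ(Σ) (on 9 rays):

  P={4,5}:  v_{4} + v_{5} = 0  ⟹  sig = (2;())
  P={1,6}:  v_{1} + v_{6} = v_{3}  ⟹  sig = (2;(1))
  P={2,5}:  v_{2} + v_{5} = v_{3}  ⟹  sig = (2;(1))
  P={3,4}:  v_{3} + v_{4} = v_{2}  ⟹  sig = (2;(1))
  P={6,9}:  v_{6} + v_{9} = v_{4}  ⟹  sig = (2;(1))
  P={7,8}:  v_{7} + v_{8} = v_{4}  ⟹  sig = (2;(1))
  P={3,9}:  v_{3} + v_{9} = v_{1} + v_{4}  ⟹  sig = (2;(1,1))
  P={5,6}:  v_{5} + v_{6} = v_{1} + v_{7}  ⟹  sig = (2;(1,1))
  P={5,8}:  v_{5} + v_{8} = v_{1} + v_{9}  ⟹  sig = (2;(1,1))
  P={2,9}:  v_{2} + v_{9} = v_{1} + 2·v_{4}  ⟹  sig = (2;(1,2))
  P={3,5}:  v_{3} + v_{5} = 2·v_{1} + v_{7}  ⟹  sig = (2;(1,2))
  P={6,8}:  v_{6} + v_{8} = v_{1} + 2·v_{4}  ⟹  sig = (2;(1,2))
  P={2,7}:  v_{2} + v_{7} = 2·v_{6}  ⟹  sig = (2;(2))
  P={3,8}:  v_{3} + v_{8} = 2·v_{1} + 2·v_{4}  ⟹  sig = (2;(2,2))
  P={2,8}:  v_{2} + v_{8} = 2·v_{1} + 3·v_{4}  ⟹  sig = (2;(2,3))
  P={1,7,9}:  v_{1} + v_{7} + v_{9} = 0  ⟹  sig = (3;())
  P={1,4,7}:  v_{1} + v_{4} + v_{7} = v_{6}  ⟹  sig = (3;(1))
  P={1,4,9}:  v_{1} + v_{4} + v_{9} = v_{8}  ⟹  sig = (3;(1))

Sorted signature multiset PRS(X):
    |P|=2: 15 collections, coeffs (), (1), (1), (1), (1), (1), (1,1), (1,1), (1,1), (1,2), (1,2), (1,2), (2), (2,2), (2,3)
    |P|=3: 3 collections, coeffs (), (1), (1)


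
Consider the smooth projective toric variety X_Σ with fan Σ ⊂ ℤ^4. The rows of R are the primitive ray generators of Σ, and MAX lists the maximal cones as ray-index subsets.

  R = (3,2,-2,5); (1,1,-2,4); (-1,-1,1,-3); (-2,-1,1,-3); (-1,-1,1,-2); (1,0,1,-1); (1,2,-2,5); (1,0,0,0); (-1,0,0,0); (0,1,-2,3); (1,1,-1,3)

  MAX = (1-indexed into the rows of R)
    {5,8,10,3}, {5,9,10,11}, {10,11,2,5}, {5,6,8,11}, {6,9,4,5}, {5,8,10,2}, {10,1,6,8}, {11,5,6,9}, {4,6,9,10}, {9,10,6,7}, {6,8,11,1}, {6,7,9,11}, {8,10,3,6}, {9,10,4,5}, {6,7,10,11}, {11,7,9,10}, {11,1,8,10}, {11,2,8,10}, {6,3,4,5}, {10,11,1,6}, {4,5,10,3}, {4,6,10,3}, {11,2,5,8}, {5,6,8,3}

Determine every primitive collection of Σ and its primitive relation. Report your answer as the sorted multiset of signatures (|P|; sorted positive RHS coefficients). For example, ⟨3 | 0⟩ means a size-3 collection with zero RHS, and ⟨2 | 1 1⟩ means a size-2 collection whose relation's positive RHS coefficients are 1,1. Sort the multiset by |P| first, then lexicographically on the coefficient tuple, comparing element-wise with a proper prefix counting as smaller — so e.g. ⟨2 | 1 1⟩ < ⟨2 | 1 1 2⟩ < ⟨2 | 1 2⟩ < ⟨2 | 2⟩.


The 24 primitive collections of Σ (r=11, n=4):

  P = {3,11}:  v_{3} + v_{11} = 0  →  sig = ⟨2 | 0⟩
  P = {8,9}:  v_{8} + v_{9} = 0  →  sig = ⟨2 | 0⟩
  P = {3,9}:  v_{3} + v_{9} = v_{4}  →  sig = ⟨2 | 1⟩
  P = {4,8}:  v_{4} + v_{8} = v_{3}  →  sig = ⟨2 | 1⟩
  P = {4,11}:  v_{4} + v_{11} = v_{9}  →  sig = ⟨2 | 1⟩
  P = {1,4}:  v_{1} + v_{4} = v_{6} + v_{10}  →  sig = ⟨2 | 1 1⟩
  P = {1,5}:  v_{1} + v_{5} = v_{8} + v_{11}  →  sig = ⟨2 | 1 1⟩
  P = {2,4}:  v_{2} + v_{4} = v_{5} + v_{10}  →  sig = ⟨2 | 1 1⟩
  P = {2,6}:  v_{2} + v_{6} = v_{8} + v_{11}  →  sig = ⟨2 | 1 1⟩
  P = {5,7}:  v_{5} + v_{7} = v_{9} + v_{11}  →  sig = ⟨2 | 1 1⟩
  P = {1,3}:  v_{1} + v_{3} = v_{6} + v_{8} + v_{10}  →  sig = ⟨2 | 1 1 1⟩
  P = {1,9}:  v_{1} + v_{9} = v_{6} + v_{10} + v_{11}  →  sig = ⟨2 | 1 1 1⟩
  P = {2,3}:  v_{2} + v_{3} = v_{5} + v_{8} + v_{10}  →  sig = ⟨2 | 1 1 1⟩
  P = {2,9}:  v_{2} + v_{9} = v_{5} + v_{10} + v_{11}  →  sig = ⟨2 | 1 1 1⟩
  P = {3,7}:  v_{3} + v_{7} = v_{6} + v_{9} + v_{10}  →  sig = ⟨2 | 1 1 1⟩
  P = {7,8}:  v_{7} + v_{8} = v_{6} + v_{10} + v_{11}  →  sig = ⟨2 | 1 1 1⟩
  P = {4,7}:  v_{4} + v_{7} = v_{6} + 2·v_{9} + v_{10}  →  sig = ⟨2 | 1 1 2⟩
  P = {2,7}:  v_{2} + v_{7} = v_{10} + 2·v_{11}  →  sig = ⟨2 | 1 2⟩
  P = {1,2}:  v_{1} + v_{2} = 2·v_{8} + v_{10} + 2·v_{11}  →  sig = ⟨2 | 1 2 2⟩
  P = {1,7}:  v_{1} + v_{7} = 2·v_{6} + 2·v_{10} + 2·v_{11}  →  sig = ⟨2 | 2 2 2⟩
  P = {5,6,10}:  v_{5} + v_{6} + v_{10} = 0  →  sig = ⟨3 | 0⟩
  P = {5,8,10,11}:  v_{5} + v_{8} + v_{10} + v_{11} = v_{2}  →  sig = ⟨4 | 1⟩
  P = {6,8,10,11}:  v_{6} + v_{8} + v_{10} + v_{11} = v_{1}  →  sig = ⟨4 | 1⟩
  P = {6,9,10,11}:  v_{6} + v_{9} + v_{10} + v_{11} = v_{7}  →  sig = ⟨4 | 1⟩

so the primitive-relation signature multiset is
{ ⟨2 | 0⟩ ×2,  ⟨2 | 1⟩ ×3,  ⟨2 | 1 1⟩ ×5,  ⟨2 | 1 1 1⟩ ×6,  ⟨2 | 1 1 2⟩,  ⟨2 | 1 2⟩,  ⟨2 | 1 2 2⟩,  ⟨2 | 2 2 2⟩,  ⟨3 | 0⟩,  ⟨4 | 1⟩ ×3 }


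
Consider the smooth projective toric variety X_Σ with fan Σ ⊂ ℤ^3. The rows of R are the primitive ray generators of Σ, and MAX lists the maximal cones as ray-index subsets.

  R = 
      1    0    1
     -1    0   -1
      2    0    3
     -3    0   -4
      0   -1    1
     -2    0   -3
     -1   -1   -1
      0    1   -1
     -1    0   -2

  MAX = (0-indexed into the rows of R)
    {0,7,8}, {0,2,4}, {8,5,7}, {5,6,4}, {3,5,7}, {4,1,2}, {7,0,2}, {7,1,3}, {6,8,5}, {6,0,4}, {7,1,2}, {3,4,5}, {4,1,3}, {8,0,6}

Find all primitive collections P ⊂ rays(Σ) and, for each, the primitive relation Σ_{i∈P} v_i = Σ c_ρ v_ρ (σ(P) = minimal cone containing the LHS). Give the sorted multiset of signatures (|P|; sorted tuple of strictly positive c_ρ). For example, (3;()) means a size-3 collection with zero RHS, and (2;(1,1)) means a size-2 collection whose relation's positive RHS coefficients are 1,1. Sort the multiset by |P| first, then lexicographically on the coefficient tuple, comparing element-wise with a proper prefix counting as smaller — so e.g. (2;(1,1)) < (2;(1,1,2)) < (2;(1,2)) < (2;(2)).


15 minimal non-faces of Δ(Σ) (on 9 rays):

  P={0,1}:  v_{0} + v_{1} = 0  →  sig = (2;())
  P={2,5}:  v_{2} + v_{5} = 0  →  sig = (2;())
  P={4,7}:  v_{4} + v_{7} = 0  →  sig = (2;())
  P={0,3}:  v_{0} + v_{3} = v_{5}  →  sig = (2;(1))
  P={0,5}:  v_{0} + v_{5} = v_{8}  →  sig = (2;(1))
  P={1,5}:  v_{1} + v_{5} = v_{3}  →  sig = (2;(1))
  P={1,8}:  v_{1} + v_{8} = v_{5}  →  sig = (2;(1))
  P={2,3}:  v_{2} + v_{3} = v_{1}  →  sig = (2;(1))
  P={2,8}:  v_{2} + v_{8} = v_{0}  →  sig = (2;(1))
  P={4,8}:  v_{4} + v_{8} = v_{6}  →  sig = (2;(1))
  P={6,7}:  v_{6} + v_{7} = v_{8}  →  sig = (2;(1))
  P={1,6}:  v_{1} + v_{6} = v_{4} + v_{5}  →  sig = (2;(1,1))
  P={2,6}:  v_{2} + v_{6} = v_{0} + v_{4}  →  sig = (2;(1,1))
  P={3,6}:  v_{3} + v_{6} = v_{4} + 2·v_{5}  →  sig = (2;(1,2))
  P={3,8}:  v_{3} + v_{8} = 2·v_{5}  →  sig = (2;(2))

Hence PRS(X_Σ) =
[(2;()), (2;()), (2;()), (2;(1)), (2;(1)), (2;(1)), (2;(1)), (2;(1)), (2;(1)), (2;(1)), (2;(1)), (2;(1,1)), (2;(1,1)), (2;(1,2)), (2;(2))]


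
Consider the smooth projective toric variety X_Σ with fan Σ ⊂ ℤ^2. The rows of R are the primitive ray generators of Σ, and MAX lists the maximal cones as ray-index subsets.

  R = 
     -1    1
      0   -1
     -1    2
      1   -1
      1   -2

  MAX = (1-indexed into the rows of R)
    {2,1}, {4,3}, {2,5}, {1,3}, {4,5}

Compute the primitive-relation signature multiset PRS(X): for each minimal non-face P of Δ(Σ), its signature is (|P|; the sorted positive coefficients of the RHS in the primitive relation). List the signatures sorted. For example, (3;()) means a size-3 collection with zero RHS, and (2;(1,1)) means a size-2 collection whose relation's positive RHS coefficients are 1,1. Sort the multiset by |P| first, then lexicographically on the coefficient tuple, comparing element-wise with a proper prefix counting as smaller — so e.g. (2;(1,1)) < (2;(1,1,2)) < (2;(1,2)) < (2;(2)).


5 minimal non-faces of Δ(Σ) (on 5 rays):

  P = {1,4}:  v_{1} + v_{4} = 0  so sig = (2;())
  P = {3,5}:  v_{3} + v_{5} = 0  so sig = (2;())
  P = {1,5}:  v_{1} + v_{5} = v_{2}  so sig = (2;(1))
  P = {2,3}:  v_{2} + v_{3} = v_{1}  so sig = (2;(1))
  P = {2,4}:  v_{2} + v_{4} = v_{5}  so sig = (2;(1))

so the primitive-relation signature multiset is
{ (2;()) ×2,  (2;(1)) ×3 }


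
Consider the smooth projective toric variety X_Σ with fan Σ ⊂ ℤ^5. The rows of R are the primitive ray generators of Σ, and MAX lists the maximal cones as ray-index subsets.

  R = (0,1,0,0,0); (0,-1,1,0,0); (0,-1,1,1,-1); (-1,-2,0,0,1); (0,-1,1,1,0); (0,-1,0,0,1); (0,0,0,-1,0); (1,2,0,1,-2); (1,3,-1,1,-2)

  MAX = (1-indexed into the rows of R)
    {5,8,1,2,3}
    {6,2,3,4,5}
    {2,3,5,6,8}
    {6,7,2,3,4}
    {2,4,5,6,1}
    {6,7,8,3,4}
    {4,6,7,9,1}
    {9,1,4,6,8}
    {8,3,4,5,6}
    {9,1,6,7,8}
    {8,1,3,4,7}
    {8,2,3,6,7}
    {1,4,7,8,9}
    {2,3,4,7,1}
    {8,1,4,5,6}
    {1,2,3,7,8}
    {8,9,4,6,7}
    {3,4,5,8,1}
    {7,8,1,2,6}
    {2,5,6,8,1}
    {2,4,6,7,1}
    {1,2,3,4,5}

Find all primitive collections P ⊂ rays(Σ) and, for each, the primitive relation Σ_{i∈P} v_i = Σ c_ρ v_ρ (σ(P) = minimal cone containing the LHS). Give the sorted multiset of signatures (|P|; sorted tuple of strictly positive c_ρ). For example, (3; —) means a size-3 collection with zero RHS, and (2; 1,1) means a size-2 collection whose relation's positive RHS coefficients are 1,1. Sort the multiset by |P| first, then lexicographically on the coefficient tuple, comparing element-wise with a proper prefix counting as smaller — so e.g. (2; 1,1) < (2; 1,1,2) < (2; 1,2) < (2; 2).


Δ(Σ) — 9 vertices, 7 min non-faces:

  • {2,9}:  v_{2} + v_{9} = v_{8}  →  sig = (2; 1)
  • {5,7}:  v_{5} + v_{7} = v_{2}  →  sig = (2; 1)
  • {5,9}:  v_{5} + v_{9} = v_{1} + v_{4} + v_{6} + 2·v_{8}  →  sig = (2; 1,1,1,2)
  • {3,9}:  v_{3} + v_{9} = v_{4} + 2·v_{8}  →  sig = (2; 1,2)
  • {1,3,6}:  v_{1} + v_{3} + v_{6} = v_{5}  →  sig = (3; 1)
  • {2,4,8}:  v_{2} + v_{4} + v_{8} = v_{3}  →  sig = (3; 1)
  • {1,4,6,7,8}:  v_{1} + v_{4} + v_{6} + v_{7} + v_{8} = 0  →  sig = (5; —)

Sorted signature multiset PRS(X):
{ (2; 1) ×2,  (2; 1,1,1,2),  (2; 1,2),  (3; 1) ×2,  (5; —) }


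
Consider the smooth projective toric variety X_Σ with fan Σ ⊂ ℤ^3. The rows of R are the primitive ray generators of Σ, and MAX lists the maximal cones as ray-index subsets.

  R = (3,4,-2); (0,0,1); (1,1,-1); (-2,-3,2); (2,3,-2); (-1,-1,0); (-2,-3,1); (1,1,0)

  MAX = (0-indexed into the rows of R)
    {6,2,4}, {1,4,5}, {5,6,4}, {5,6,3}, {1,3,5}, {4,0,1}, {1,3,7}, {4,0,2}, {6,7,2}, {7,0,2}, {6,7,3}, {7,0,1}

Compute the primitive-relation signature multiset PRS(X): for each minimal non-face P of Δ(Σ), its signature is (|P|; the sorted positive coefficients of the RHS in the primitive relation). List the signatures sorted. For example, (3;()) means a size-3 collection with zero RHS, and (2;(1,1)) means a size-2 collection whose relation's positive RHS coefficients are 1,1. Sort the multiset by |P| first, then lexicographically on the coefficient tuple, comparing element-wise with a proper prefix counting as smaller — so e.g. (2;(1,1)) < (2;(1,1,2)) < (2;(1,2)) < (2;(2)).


Δ(Σ) — 8 vertices, 10 min non-faces:

  • {3,4}:  v_{3} + v_{4} = 0 ; sig = (2;())
  • {5,7}:  v_{5} + v_{7} = 0 ; sig = (2;())
  • {0,3}:  v_{0} + v_{3} = v_{7} ; sig = (2;(1))
  • {0,5}:  v_{0} + v_{5} = v_{4} ; sig = (2;(1))
  • {0,6}:  v_{0} + v_{6} = v_{2} ; sig = (2;(1))
  • {1,2}:  v_{1} + v_{2} = v_{7} ; sig = (2;(1))
  • {1,6}:  v_{1} + v_{6} = v_{3} ; sig = (2;(1))
  • {4,7}:  v_{4} + v_{7} = v_{0} ; sig = (2;(1))
  • {2,3}:  v_{2} + v_{3} = v_{6} + v_{7} ; sig = (2;(1,1))
  • {2,5}:  v_{2} + v_{5} = v_{4} + v_{6} ; sig = (2;(1,1))

Hence PRS(X_Σ) =
[(2;()), (2;()), (2;(1)), (2;(1)), (2;(1)), (2;(1)), (2;(1)), (2;(1)), (2;(1,1)), (2;(1,1))]


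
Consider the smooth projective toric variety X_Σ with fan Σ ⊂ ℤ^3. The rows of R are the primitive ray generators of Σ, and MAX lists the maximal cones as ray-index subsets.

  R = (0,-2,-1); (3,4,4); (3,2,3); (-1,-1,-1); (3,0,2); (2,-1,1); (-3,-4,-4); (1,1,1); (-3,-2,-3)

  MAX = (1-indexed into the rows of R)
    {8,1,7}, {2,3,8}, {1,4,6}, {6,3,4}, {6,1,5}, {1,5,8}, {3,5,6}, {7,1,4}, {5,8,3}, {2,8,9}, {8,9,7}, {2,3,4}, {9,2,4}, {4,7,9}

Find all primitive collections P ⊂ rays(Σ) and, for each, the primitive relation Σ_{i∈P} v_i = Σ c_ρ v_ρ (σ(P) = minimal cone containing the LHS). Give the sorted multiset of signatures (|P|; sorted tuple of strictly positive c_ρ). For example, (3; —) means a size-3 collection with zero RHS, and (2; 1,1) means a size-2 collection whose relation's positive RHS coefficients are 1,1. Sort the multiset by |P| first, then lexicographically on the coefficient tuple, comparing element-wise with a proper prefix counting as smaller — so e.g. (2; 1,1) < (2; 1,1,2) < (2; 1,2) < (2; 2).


15 collections generate NE(X_Σ); each relation:

  • {2,7}:  v_{2} + v_{7} = 0 — sig = (2; —)
  • {3,9}:  v_{3} + v_{9} = 0 — sig = (2; —)
  • {4,8}:  v_{4} + v_{8} = 0 — sig = (2; —)
  • {1,2}:  v_{1} + v_{2} = v_{3} — sig = (2; 1)
  • {1,3}:  v_{1} + v_{3} = v_{5} — sig = (2; 1)
  • {1,9}:  v_{1} + v_{9} = v_{7} — sig = (2; 1)
  • {3,7}:  v_{3} + v_{7} = v_{1} — sig = (2; 1)
  • {4,5}:  v_{4} + v_{5} = v_{6} — sig = (2; 1)
  • {5,9}:  v_{5} + v_{9} = v_{1} — sig = (2; 1)
  • {6,8}:  v_{6} + v_{8} = v_{5} — sig = (2; 1)
  • {6,9}:  v_{6} + v_{9} = v_{1} + v_{4} — sig = (2; 1,1)
  • {2,6}:  v_{2} + v_{6} = 2·v_{3} + v_{4} — sig = (2; 1,2)
  • {6,7}:  v_{6} + v_{7} = 2·v_{1} + v_{4} — sig = (2; 1,2)
  • {2,5}:  v_{2} + v_{5} = 2·v_{3} — sig = (2; 2)
  • {5,7}:  v_{5} + v_{7} = 2·v_{1} — sig = (2; 2)

so the primitive-relation signature multiset is
    (2; —)
    (2; —)
    (2; —)
    (2; 1)
    (2; 1)
    (2; 1)
    (2; 1)
    (2; 1)
    (2; 1)
    (2; 1)
    (2; 1,1)
    (2; 1,2)
    (2; 1,2)
    (2; 2)
    (2; 2)
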